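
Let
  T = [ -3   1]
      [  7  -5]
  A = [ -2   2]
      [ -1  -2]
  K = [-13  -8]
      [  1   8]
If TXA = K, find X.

Left-multiply by T⁻¹ and right-multiply by A⁻¹: X = T⁻¹KA⁻¹.
T has determinant 8; T⁻¹ = [[-5/8, -1/8], [-7/8, -3/8]].
det A = 6; the adjugate gives A⁻¹ = [[-1/3, -1/3], [1/6, -1/3]].
T⁻¹K = [[8, 4], [11, 4]].
X = (T⁻¹K)A⁻¹ = [[-2, -4], [-3, -5]].

X = [[-2, -4], [-3, -5]]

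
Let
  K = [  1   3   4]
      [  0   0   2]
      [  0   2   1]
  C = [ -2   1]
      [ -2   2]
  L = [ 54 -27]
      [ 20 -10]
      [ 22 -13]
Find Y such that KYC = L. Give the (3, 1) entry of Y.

-5

Y = K⁻¹LC⁻¹ (apply K⁻¹ on the left and C⁻¹ on the right).
det K = -4, so K⁻¹ = [[1, -5/4, -3/2], [0, -1/4, 1/2], [0, 1/2, 0]].
det C = -2, so C⁻¹ = [[-1, 1/2], [-1, 1]].
K⁻¹L = [[-4, 5], [6, -4], [10, -5]].
Y = (K⁻¹L)C⁻¹ = [[-1, 3], [-2, -1], [-5, 0]].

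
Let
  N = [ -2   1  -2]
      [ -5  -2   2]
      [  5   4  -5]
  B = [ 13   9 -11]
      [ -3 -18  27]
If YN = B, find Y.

Right-multiplying both sides by N⁻¹ gives Y = BN⁻¹.
N has determinant 1; N⁻¹ = [[2, -3, -2], [-15, 20, 14], [-10, 13, 9]].
Y = BN⁻¹ = [[13, 9, -11], [-3, -18, 27]] · [[2, -3, -2], [-15, 20, 14], [-10, 13, 9]] = [[1, -2, 1], [-6, 0, -3]].

Y = [[1, -2, 1], [-6, 0, -3]]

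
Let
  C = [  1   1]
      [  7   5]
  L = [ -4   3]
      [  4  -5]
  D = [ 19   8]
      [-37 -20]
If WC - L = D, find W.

WC = D + L = [[15, 11], [-33, -25]].
Right-multiplying both sides by C⁻¹ gives W = (D + L)C⁻¹.
det C = -2; the adjugate gives C⁻¹ = [[-5/2, 1/2], [7/2, -1/2]].
W = (D + L)C⁻¹ = [[1, 2], [-5, -4]].

W = [[1, 2], [-5, -4]]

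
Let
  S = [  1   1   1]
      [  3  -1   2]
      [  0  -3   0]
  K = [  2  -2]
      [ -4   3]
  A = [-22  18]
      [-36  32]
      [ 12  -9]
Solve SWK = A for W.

Isolating W: multiply by S⁻¹ from the left and K⁻¹ from the right, so W = S⁻¹AK⁻¹.
det S = -3, so S⁻¹ = [[-2, 1, -1], [0, 0, -1/3], [3, -1, 4/3]].
det K = -2, so K⁻¹ = [[-3/2, -1], [-2, -1]].
S⁻¹A = [[-4, 5], [-4, 3], [-14, 10]].
W = (S⁻¹A)K⁻¹ = [[-4, -1], [0, 1], [1, 4]].

W = [[-4, -1], [0, 1], [1, 4]]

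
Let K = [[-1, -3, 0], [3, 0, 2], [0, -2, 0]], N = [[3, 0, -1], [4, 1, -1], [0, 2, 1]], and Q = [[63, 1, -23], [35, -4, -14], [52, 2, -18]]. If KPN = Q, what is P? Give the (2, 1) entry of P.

P = K⁻¹QN⁻¹ (apply K⁻¹ on the left and N⁻¹ on the right).
det K = -4; the adjugate gives K⁻¹ = [[-1, 0, 3/2], [0, 0, -1/2], [3/2, 1/2, -9/4]].
det N = 1; the adjugate gives N⁻¹ = [[3, -2, 1], [-4, 3, -1], [8, -6, 3]].
K⁻¹Q = [[15, 2, -4], [-26, -1, 9], [-5, -5, -1]].
P = (K⁻¹Q)N⁻¹ = [[5, 0, 1], [-2, -5, 2], [-3, 1, -3]].

-2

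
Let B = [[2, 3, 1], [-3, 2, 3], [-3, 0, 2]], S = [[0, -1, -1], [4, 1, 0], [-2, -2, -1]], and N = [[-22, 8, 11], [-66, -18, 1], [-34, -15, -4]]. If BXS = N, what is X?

X = [[1, 2, -3], [-3, -4, 1], [1, 0, -2]]

Isolating X: multiply by B⁻¹ from the left and S⁻¹ from the right, so X = B⁻¹NS⁻¹.
det B = 5; the adjugate gives B⁻¹ = [[4/5, -6/5, 7/5], [-3/5, 7/5, -9/5], [6/5, -9/5, 13/5]].
det S = 2, so S⁻¹ = [[-1/2, 1/2, 1/2], [2, -1, -2], [-3, 1, 2]].
B⁻¹N = [[14, 7, 2], [-18, -3, 2], [4, 3, 1]].
X = (B⁻¹N)S⁻¹ = [[1, 2, -3], [-3, -4, 1], [1, 0, -2]].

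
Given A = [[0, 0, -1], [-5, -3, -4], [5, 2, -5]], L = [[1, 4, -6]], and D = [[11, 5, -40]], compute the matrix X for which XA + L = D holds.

XA = D − L = [[10, 1, -34]].
Right-multiplying both sides by A⁻¹ gives X = (D − L)A⁻¹.
det A = -5; the adjugate gives A⁻¹ = [[-23/5, 2/5, 3/5], [9, -1, -1], [-1, 0, 0]].
X = (D − L)A⁻¹ = [[-3, 3, 5]].

X = [[-3, 3, 5]]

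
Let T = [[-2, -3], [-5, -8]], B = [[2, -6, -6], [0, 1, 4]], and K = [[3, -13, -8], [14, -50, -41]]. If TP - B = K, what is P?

P = [[2, 5, 1], [-3, 3, 4]]

TP = K + B = [[5, -19, -14], [14, -49, -37]].
Since T multiplies P on the left, P = T⁻¹(K + B).
T has determinant 1; T⁻¹ = [[-8, 3], [5, -2]].
P = T⁻¹(K + B) = [[2, 5, 1], [-3, 3, 4]].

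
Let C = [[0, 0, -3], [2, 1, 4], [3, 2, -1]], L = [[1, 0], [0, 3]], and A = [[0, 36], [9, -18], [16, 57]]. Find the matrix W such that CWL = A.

W = [[2, 5], [5, 0], [0, -4]]

Isolating W: multiply by C⁻¹ from the left and L⁻¹ from the right, so W = C⁻¹AL⁻¹.
det C = -3, so C⁻¹ = [[3, 2, -1], [-14/3, -3, 2], [-1/3, 0, 0]].
det L = 3; the adjugate gives L⁻¹ = [[1, 0], [0, 1/3]].
C⁻¹A = [[2, 15], [5, 0], [0, -12]].
W = (C⁻¹A)L⁻¹ = [[2, 5], [5, 0], [0, -4]].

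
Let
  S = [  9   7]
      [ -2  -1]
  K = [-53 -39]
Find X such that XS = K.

Right-multiplying both sides by S⁻¹ gives X = KS⁻¹.
det S = 5, so S⁻¹ = [[-1/5, -7/5], [2/5, 9/5]].
X = KS⁻¹ = [[-53, -39]] · [[-1/5, -7/5], [2/5, 9/5]] = [[-5, 4]].

X = [[-5, 4]]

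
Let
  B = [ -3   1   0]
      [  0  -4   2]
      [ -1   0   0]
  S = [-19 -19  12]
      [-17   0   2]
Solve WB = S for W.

W = [[5, 6, 4], [4, 1, 5]]

Since B sits to the right of W, W = SB⁻¹.
B has determinant -2; B⁻¹ = [[0, 0, -1], [1, 0, -3], [2, 1/2, -6]].
W = SB⁻¹ = [[-19, -19, 12], [-17, 0, 2]] · [[0, 0, -1], [1, 0, -3], [2, 1/2, -6]] = [[5, 6, 4], [4, 1, 5]].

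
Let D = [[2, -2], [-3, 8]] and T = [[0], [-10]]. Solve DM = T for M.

Left-multiplying both sides by D⁻¹ gives M = D⁻¹T.
det D = 10; the adjugate gives D⁻¹ = [[4/5, 1/5], [3/10, 1/5]].
M = D⁻¹T = [[4/5, 1/5], [3/10, 1/5]] · [[0], [-10]] = [[-2], [-2]].

M = [[-2], [-2]]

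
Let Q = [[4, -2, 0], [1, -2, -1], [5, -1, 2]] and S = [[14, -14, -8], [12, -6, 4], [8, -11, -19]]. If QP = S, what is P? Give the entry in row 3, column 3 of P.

Q is on the left of P, so left-multiply by Q⁻¹: P = Q⁻¹S.
Q has determinant -6; Q⁻¹ = [[5/6, -2/3, -1/3], [7/6, -4/3, -2/3], [-3/2, 1, 1]].
P = Q⁻¹S = [[5/6, -2/3, -1/3], [7/6, -4/3, -2/3], [-3/2, 1, 1]] · [[14, -14, -8], [12, -6, 4], [8, -11, -19]] = [[1, -4, -3], [-5, -1, -2], [-1, 4, -3]].

-3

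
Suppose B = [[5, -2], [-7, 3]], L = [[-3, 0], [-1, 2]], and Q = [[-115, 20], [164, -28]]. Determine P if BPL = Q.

P = [[5, 2], [-5, 0]]

Left-multiply by B⁻¹ and right-multiply by L⁻¹: P = B⁻¹QL⁻¹.
det B = 1; the adjugate gives B⁻¹ = [[3, 2], [7, 5]].
L has determinant -6; L⁻¹ = [[-1/3, 0], [-1/6, 1/2]].
B⁻¹Q = [[-17, 4], [15, 0]].
P = (B⁻¹Q)L⁻¹ = [[5, 2], [-5, 0]].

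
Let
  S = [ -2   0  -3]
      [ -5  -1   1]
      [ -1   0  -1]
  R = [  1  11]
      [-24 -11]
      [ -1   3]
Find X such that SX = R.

X = [[4, 2], [1, -4], [-3, -5]]

Left-multiplying both sides by S⁻¹ gives X = S⁻¹R.
det S = 1; the adjugate gives S⁻¹ = [[1, 0, -3], [-6, -1, 17], [-1, 0, 2]].
X = S⁻¹R = [[1, 0, -3], [-6, -1, 17], [-1, 0, 2]] · [[1, 11], [-24, -11], [-1, 3]] = [[4, 2], [1, -4], [-3, -5]].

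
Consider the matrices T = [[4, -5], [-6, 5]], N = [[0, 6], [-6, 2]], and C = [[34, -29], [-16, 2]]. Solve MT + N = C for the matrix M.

MT = C − N = [[34, -35], [-10, 0]].
Right-multiplying both sides by T⁻¹ gives M = (C − N)T⁻¹.
det T = -10, so T⁻¹ = [[-1/2, -1/2], [-3/5, -2/5]].
M = (C − N)T⁻¹ = [[4, -3], [5, 5]].

M = [[4, -3], [5, 5]]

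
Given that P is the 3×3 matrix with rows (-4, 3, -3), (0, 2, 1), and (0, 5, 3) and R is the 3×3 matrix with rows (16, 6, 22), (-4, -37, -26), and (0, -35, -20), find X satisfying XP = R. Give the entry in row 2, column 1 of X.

1

Since P sits to the right of X, X = RP⁻¹.
det P = -4, so P⁻¹ = [[-1/4, 6, -9/4], [0, 3, -1], [0, -5, 2]].
X = RP⁻¹ = [[16, 6, 22], [-4, -37, -26], [0, -35, -20]] · [[-1/4, 6, -9/4], [0, 3, -1], [0, -5, 2]] = [[-4, 4, 2], [1, -5, -6], [0, -5, -5]].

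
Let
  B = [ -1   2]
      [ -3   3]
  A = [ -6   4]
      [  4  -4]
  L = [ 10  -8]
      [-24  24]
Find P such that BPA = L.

P = B⁻¹LA⁻¹ (apply B⁻¹ on the left and A⁻¹ on the right).
B has determinant 3; B⁻¹ = [[1, -2/3], [1, -1/3]].
det A = 8, so A⁻¹ = [[-1/2, -1/2], [-1/2, -3/4]].
B⁻¹L = [[26, -24], [18, -16]].
P = (B⁻¹L)A⁻¹ = [[-1, 5], [-1, 3]].

P = [[-1, 5], [-1, 3]]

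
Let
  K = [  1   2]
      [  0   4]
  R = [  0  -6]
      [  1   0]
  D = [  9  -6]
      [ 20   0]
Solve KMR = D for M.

M = K⁻¹DR⁻¹ (apply K⁻¹ on the left and R⁻¹ on the right).
det K = 4, so K⁻¹ = [[1, -1/2], [0, 1/4]].
det R = 6; the adjugate gives R⁻¹ = [[0, 1], [-1/6, 0]].
K⁻¹D = [[-1, -6], [5, 0]].
M = (K⁻¹D)R⁻¹ = [[1, -1], [0, 5]].

M = [[1, -1], [0, 5]]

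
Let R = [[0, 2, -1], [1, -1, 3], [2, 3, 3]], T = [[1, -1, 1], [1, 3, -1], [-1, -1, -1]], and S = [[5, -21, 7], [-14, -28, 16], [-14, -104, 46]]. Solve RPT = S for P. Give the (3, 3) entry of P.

-4

Left-multiply by R⁻¹ and right-multiply by T⁻¹: P = R⁻¹ST⁻¹.
det R = 1; the adjugate gives R⁻¹ = [[-12, -9, 5], [3, 2, -1], [5, 4, -2]].
det T = -4; the adjugate gives T⁻¹ = [[1, 1/2, 1/2], [-1/2, 0, -1/2], [-1/2, -1/2, -1]].
R⁻¹S = [[-4, -16, 2], [1, -15, 7], [-3, -9, 7]].
P = (R⁻¹S)T⁻¹ = [[3, -3, 4], [5, -3, 1], [-2, -5, -4]].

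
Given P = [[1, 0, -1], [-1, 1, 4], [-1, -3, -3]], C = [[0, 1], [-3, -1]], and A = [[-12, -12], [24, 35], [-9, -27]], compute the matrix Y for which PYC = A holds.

Isolating Y: multiply by P⁻¹ from the left and C⁻¹ from the right, so Y = P⁻¹AC⁻¹.
det P = 5, so P⁻¹ = [[9/5, 3/5, 1/5], [-7/5, -4/5, -3/5], [4/5, 3/5, 1/5]].
C has determinant 3; C⁻¹ = [[-1/3, -1/3], [1, 0]].
P⁻¹A = [[-9, -6], [3, 5], [3, 6]].
Y = (P⁻¹A)C⁻¹ = [[-3, 3], [4, -1], [5, -1]].

Y = [[-3, 3], [4, -1], [5, -1]]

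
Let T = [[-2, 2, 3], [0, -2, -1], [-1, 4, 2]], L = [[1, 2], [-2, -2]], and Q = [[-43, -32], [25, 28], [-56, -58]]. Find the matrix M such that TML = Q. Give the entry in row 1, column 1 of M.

Left-multiply by T⁻¹ and right-multiply by L⁻¹: M = T⁻¹QL⁻¹.
det T = -4; the adjugate gives T⁻¹ = [[0, -2, -1], [-1/4, 1/4, 1/2], [1/2, -3/2, -1]].
L has determinant 2; L⁻¹ = [[-1, -1], [1, 1/2]].
T⁻¹Q = [[6, 2], [-11, -14], [-3, 0]].
M = (T⁻¹Q)L⁻¹ = [[-4, -5], [-3, 4], [3, 3]].

-4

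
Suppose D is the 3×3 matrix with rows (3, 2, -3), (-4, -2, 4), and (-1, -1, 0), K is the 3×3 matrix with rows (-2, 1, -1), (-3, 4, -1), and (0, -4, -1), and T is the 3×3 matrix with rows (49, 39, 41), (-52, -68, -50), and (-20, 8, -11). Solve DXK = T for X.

X = D⁻¹TK⁻¹ (apply D⁻¹ on the left and K⁻¹ on the right).
det D = -2, so D⁻¹ = [[-2, -3/2, -1], [2, 3/2, 0], [-1, -1/2, -1]].
det K = 1; the adjugate gives K⁻¹ = [[-8, 5, 3], [-3, 2, 1], [12, -8, -5]].
D⁻¹T = [[0, 16, 4], [20, -24, 7], [-3, -13, -5]].
X = (D⁻¹T)K⁻¹ = [[0, 0, -4], [-4, -4, 1], [3, -1, 3]].

X = [[0, 0, -4], [-4, -4, 1], [3, -1, 3]]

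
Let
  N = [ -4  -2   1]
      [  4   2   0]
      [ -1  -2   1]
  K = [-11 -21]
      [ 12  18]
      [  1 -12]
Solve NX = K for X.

Since N multiplies X on the left, X = N⁻¹K.
det N = -6; the adjugate gives N⁻¹ = [[-1/3, 0, 1/3], [2/3, 1/2, -2/3], [1, 1, 0]].
X = N⁻¹K = [[-1/3, 0, 1/3], [2/3, 1/2, -2/3], [1, 1, 0]] · [[-11, -21], [12, 18], [1, -12]] = [[4, 3], [-2, 3], [1, -3]].

X = [[4, 3], [-2, 3], [1, -3]]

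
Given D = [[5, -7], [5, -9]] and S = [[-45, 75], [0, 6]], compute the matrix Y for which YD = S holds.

Y = [[-3, -6], [3, -3]]

D is on the right of Y, so right-multiply by D⁻¹: Y = SD⁻¹.
det D = -10; the adjugate gives D⁻¹ = [[9/10, -7/10], [1/2, -1/2]].
Y = SD⁻¹ = [[-45, 75], [0, 6]] · [[9/10, -7/10], [1/2, -1/2]] = [[-3, -6], [3, -3]].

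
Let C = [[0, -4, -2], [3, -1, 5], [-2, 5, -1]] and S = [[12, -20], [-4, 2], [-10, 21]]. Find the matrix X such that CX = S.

X = [[-6, -5], [-4, 3], [2, 4]]

Since C multiplies X on the left, X = C⁻¹S.
C has determinant 2; C⁻¹ = [[-12, -7, -11], [-7/2, -2, -3], [13/2, 4, 6]].
X = C⁻¹S = [[-12, -7, -11], [-7/2, -2, -3], [13/2, 4, 6]] · [[12, -20], [-4, 2], [-10, 21]] = [[-6, -5], [-4, 3], [2, 4]].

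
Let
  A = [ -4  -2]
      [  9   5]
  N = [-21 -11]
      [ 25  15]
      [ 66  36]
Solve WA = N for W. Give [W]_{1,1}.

A is on the right of W, so right-multiply by A⁻¹: W = NA⁻¹.
det A = -2; the adjugate gives A⁻¹ = [[-5/2, -1], [9/2, 2]].
W = NA⁻¹ = [[-21, -11], [25, 15], [66, 36]] · [[-5/2, -1], [9/2, 2]] = [[3, -1], [5, 5], [-3, 6]].

3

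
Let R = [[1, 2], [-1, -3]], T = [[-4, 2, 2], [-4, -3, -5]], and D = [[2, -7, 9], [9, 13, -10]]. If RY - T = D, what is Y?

Y = [[4, 5, 3], [-3, -5, 4]]

RY = D + T = [[-2, -5, 11], [5, 10, -15]].
R is on the left of Y, so left-multiply by R⁻¹: Y = R⁻¹(D + T).
det R = -1; the adjugate gives R⁻¹ = [[3, 2], [-1, -1]].
Y = R⁻¹(D + T) = [[4, 5, 3], [-3, -5, 4]].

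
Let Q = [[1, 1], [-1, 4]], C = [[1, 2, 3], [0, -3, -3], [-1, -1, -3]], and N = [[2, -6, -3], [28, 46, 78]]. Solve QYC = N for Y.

Y = [[-4, 2, 0], [5, 1, -1]]

Isolating Y: multiply by Q⁻¹ from the left and C⁻¹ from the right, so Y = Q⁻¹NC⁻¹.
det Q = 5; the adjugate gives Q⁻¹ = [[4/5, -1/5], [1/5, 1/5]].
C has determinant 3; C⁻¹ = [[2, 1, 1], [1, 0, 1], [-1, -1/3, -1]].
Q⁻¹N = [[-4, -14, -18], [6, 8, 15]].
Y = (Q⁻¹N)C⁻¹ = [[-4, 2, 0], [5, 1, -1]].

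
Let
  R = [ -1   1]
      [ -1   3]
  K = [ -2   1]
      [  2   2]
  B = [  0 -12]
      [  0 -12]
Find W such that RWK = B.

W = [[4, 4], [0, 0]]

Left-multiply by R⁻¹ and right-multiply by K⁻¹: W = R⁻¹BK⁻¹.
R has determinant -2; R⁻¹ = [[-3/2, 1/2], [-1/2, 1/2]].
det K = -6; the adjugate gives K⁻¹ = [[-1/3, 1/6], [1/3, 1/3]].
R⁻¹B = [[0, 12], [0, 0]].
W = (R⁻¹B)K⁻¹ = [[4, 4], [0, 0]].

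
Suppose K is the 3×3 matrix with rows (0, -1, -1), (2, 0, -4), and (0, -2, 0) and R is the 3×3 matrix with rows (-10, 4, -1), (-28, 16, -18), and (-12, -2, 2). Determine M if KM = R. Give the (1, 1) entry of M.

-6

Since K multiplies M on the left, M = K⁻¹R.
K has determinant 4; K⁻¹ = [[-2, 1/2, 1], [0, 0, -1/2], [-1, 0, 1/2]].
M = K⁻¹R = [[-2, 1/2, 1], [0, 0, -1/2], [-1, 0, 1/2]] · [[-10, 4, -1], [-28, 16, -18], [-12, -2, 2]] = [[-6, -2, -5], [6, 1, -1], [4, -5, 2]].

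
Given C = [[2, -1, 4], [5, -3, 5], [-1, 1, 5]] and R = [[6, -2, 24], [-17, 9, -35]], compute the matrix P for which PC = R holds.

P = [[6, -1, 1], [0, -4, -3]]

Right-multiplying both sides by C⁻¹ gives P = RC⁻¹.
C has determinant -2; C⁻¹ = [[10, -9/2, -7/2], [15, -7, -5], [-1, 1/2, 1/2]].
P = RC⁻¹ = [[6, -2, 24], [-17, 9, -35]] · [[10, -9/2, -7/2], [15, -7, -5], [-1, 1/2, 1/2]] = [[6, -1, 1], [0, -4, -3]].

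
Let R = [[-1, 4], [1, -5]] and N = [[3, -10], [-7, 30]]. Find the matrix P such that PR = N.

R is on the right of P, so right-multiply by R⁻¹: P = NR⁻¹.
R has determinant 1; R⁻¹ = [[-5, -4], [-1, -1]].
P = NR⁻¹ = [[3, -10], [-7, 30]] · [[-5, -4], [-1, -1]] = [[-5, -2], [5, -2]].

P = [[-5, -2], [5, -2]]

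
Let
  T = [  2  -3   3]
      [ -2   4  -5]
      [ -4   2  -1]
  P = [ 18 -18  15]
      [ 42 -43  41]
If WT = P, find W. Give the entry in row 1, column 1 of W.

T is on the right of W, so right-multiply by T⁻¹: W = PT⁻¹.
T has determinant -6; T⁻¹ = [[-1, -1/2, -1/2], [-3, -5/3, -2/3], [-2, -4/3, -1/3]].
W = PT⁻¹ = [[18, -18, 15], [42, -43, 41]] · [[-1, -1/2, -1/2], [-3, -5/3, -2/3], [-2, -4/3, -1/3]] = [[6, 1, -2], [5, -4, -6]].

6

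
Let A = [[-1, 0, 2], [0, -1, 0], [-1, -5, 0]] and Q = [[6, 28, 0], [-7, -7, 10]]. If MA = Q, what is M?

M = [[0, 2, -6], [5, -3, 2]]

A is on the right of M, so right-multiply by A⁻¹: M = QA⁻¹.
det A = -2; the adjugate gives A⁻¹ = [[0, 5, -1], [0, -1, 0], [1/2, 5/2, -1/2]].
M = QA⁻¹ = [[6, 28, 0], [-7, -7, 10]] · [[0, 5, -1], [0, -1, 0], [1/2, 5/2, -1/2]] = [[0, 2, -6], [5, -3, 2]].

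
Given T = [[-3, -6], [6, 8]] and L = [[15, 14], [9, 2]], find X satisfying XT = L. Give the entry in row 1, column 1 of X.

T is on the right of X, so right-multiply by T⁻¹: X = LT⁻¹.
det T = 12, so T⁻¹ = [[2/3, 1/2], [-1/2, -1/4]].
X = LT⁻¹ = [[15, 14], [9, 2]] · [[2/3, 1/2], [-1/2, -1/4]] = [[3, 4], [5, 4]].

3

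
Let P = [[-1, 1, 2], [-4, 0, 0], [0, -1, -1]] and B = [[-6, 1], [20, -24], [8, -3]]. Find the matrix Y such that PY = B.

Y = [[-5, 6], [-5, -1], [-3, 4]]

Since P multiplies Y on the left, Y = P⁻¹B.
det P = 4, so P⁻¹ = [[0, -1/4, 0], [-1, 1/4, -2], [1, -1/4, 1]].
Y = P⁻¹B = [[0, -1/4, 0], [-1, 1/4, -2], [1, -1/4, 1]] · [[-6, 1], [20, -24], [8, -3]] = [[-5, 6], [-5, -1], [-3, 4]].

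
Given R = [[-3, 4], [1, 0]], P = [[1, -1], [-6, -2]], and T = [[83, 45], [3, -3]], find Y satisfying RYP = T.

Y = [[3, 0], [-1, -4]]

Y = R⁻¹TP⁻¹ (apply R⁻¹ on the left and P⁻¹ on the right).
det R = -4; the adjugate gives R⁻¹ = [[0, 1], [1/4, 3/4]].
P has determinant -8; P⁻¹ = [[1/4, -1/8], [-3/4, -1/8]].
R⁻¹T = [[3, -3], [23, 9]].
Y = (R⁻¹T)P⁻¹ = [[3, 0], [-1, -4]].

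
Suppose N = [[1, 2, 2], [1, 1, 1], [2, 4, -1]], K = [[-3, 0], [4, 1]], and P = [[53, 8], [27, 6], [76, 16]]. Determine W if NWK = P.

W = [[5, 4], [-4, 2], [-2, 0]]

Left-multiply by N⁻¹ and right-multiply by K⁻¹: W = N⁻¹PK⁻¹.
det N = 5; the adjugate gives N⁻¹ = [[-1, 2, 0], [3/5, -1, 1/5], [2/5, 0, -1/5]].
det K = -3; the adjugate gives K⁻¹ = [[-1/3, 0], [4/3, 1]].
N⁻¹P = [[1, 4], [20, 2], [6, 0]].
W = (N⁻¹P)K⁻¹ = [[5, 4], [-4, 2], [-2, 0]].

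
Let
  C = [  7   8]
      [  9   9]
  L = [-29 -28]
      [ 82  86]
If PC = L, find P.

Since C sits to the right of P, P = LC⁻¹.
C has determinant -9; C⁻¹ = [[-1, 8/9], [1, -7/9]].
P = LC⁻¹ = [[-29, -28], [82, 86]] · [[-1, 8/9], [1, -7/9]] = [[1, -4], [4, 6]].

P = [[1, -4], [4, 6]]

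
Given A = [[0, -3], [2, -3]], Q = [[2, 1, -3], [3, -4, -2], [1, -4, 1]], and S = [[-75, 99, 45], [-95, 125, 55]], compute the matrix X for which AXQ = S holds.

X = [[-3, 0, -4], [3, 5, 4]]

X = A⁻¹SQ⁻¹ (apply A⁻¹ on the left and Q⁻¹ on the right).
det A = 6; the adjugate gives A⁻¹ = [[-1/2, 1/2], [-1/3, 0]].
det Q = -5; the adjugate gives Q⁻¹ = [[12/5, -11/5, 14/5], [1, -1, 1], [8/5, -9/5, 11/5]].
A⁻¹S = [[-10, 13, 5], [25, -33, -15]].
X = (A⁻¹S)Q⁻¹ = [[-3, 0, -4], [3, 5, 4]].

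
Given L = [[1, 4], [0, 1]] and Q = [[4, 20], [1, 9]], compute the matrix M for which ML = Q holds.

M = [[4, 4], [1, 5]]

Right-multiplying both sides by L⁻¹ gives M = QL⁻¹.
L has determinant 1; L⁻¹ = [[1, -4], [0, 1]].
M = QL⁻¹ = [[4, 20], [1, 9]] · [[1, -4], [0, 1]] = [[4, 4], [1, 5]].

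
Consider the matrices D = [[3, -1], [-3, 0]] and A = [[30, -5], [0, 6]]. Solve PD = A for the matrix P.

P = [[5, -5], [-6, -6]]

Since D sits to the right of P, P = AD⁻¹.
det D = -3, so D⁻¹ = [[0, -1/3], [-1, -1]].
P = AD⁻¹ = [[30, -5], [0, 6]] · [[0, -1/3], [-1, -1]] = [[5, -5], [-6, -6]].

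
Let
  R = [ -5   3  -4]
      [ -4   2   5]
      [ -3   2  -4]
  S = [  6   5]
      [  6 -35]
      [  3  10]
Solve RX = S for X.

X = [[-3, 0], [-3, -5], [0, -5]]

R is on the left of X, so left-multiply by R⁻¹: X = R⁻¹S.
R has determinant 5; R⁻¹ = [[-18/5, 4/5, 23/5], [-31/5, 8/5, 41/5], [-2/5, 1/5, 2/5]].
X = R⁻¹S = [[-18/5, 4/5, 23/5], [-31/5, 8/5, 41/5], [-2/5, 1/5, 2/5]] · [[6, 5], [6, -35], [3, 10]] = [[-3, 0], [-3, -5], [0, -5]].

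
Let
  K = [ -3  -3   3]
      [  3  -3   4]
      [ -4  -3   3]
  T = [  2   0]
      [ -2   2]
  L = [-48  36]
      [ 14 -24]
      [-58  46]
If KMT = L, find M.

M = [[0, -5], [3, -1], [1, 0]]

Isolating M: multiply by K⁻¹ from the left and T⁻¹ from the right, so M = K⁻¹LT⁻¹.
det K = 3, so K⁻¹ = [[1, 0, -1], [-25/3, 1, 7], [-7, 1, 6]].
det T = 4, so T⁻¹ = [[1/2, 0], [1/2, 1/2]].
K⁻¹L = [[10, -10], [8, -2], [2, 0]].
M = (K⁻¹L)T⁻¹ = [[0, -5], [3, -1], [1, 0]].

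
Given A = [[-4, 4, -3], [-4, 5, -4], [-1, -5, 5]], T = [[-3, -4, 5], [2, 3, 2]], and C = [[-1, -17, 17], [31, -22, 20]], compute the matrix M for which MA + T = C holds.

MA = C − T = [[2, -13, 12], [29, -25, 18]].
A is on the right of M, so right-multiply by A⁻¹: M = (C − T)A⁻¹.
det A = 1; the adjugate gives A⁻¹ = [[5, -5, -1], [24, -23, -4], [25, -24, -4]].
M = (C − T)A⁻¹ = [[-2, 1, 2], [-5, -2, -1]].

M = [[-2, 1, 2], [-5, -2, -1]]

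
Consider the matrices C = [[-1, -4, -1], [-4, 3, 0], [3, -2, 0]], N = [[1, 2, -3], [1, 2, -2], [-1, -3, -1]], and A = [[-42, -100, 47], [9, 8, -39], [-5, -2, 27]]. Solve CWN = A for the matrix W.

W = [[3, -4, -4], [1, 4, -2], [4, 3, -4]]

Left-multiply by C⁻¹ and right-multiply by N⁻¹: W = C⁻¹AN⁻¹.
det C = 1; the adjugate gives C⁻¹ = [[0, 2, 3], [0, 3, 4], [-1, -14, -19]].
det N = 1; the adjugate gives N⁻¹ = [[-8, 11, 2], [3, -4, -1], [-1, 1, 0]].
C⁻¹A = [[3, 10, 3], [7, 16, -9], [11, 26, -14]].
W = (C⁻¹A)N⁻¹ = [[3, -4, -4], [1, 4, -2], [4, 3, -4]].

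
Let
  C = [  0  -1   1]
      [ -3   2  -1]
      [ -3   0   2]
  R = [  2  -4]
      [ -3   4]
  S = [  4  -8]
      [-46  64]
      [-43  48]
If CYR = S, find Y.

Left-multiply by C⁻¹ and right-multiply by R⁻¹: Y = C⁻¹SR⁻¹.
C has determinant -3; C⁻¹ = [[-4/3, -2/3, 1/3], [-3, -1, 1], [-2, -1, 1]].
det R = -4, so R⁻¹ = [[-1, -1], [-3/4, -1/2]].
C⁻¹S = [[11, -16], [-9, 8], [-5, 0]].
Y = (C⁻¹S)R⁻¹ = [[1, -3], [3, 5], [5, 5]].

Y = [[1, -3], [3, 5], [5, 5]]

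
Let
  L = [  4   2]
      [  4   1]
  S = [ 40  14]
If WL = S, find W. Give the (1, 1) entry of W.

Since L sits to the right of W, W = SL⁻¹.
det L = -4; the adjugate gives L⁻¹ = [[-1/4, 1/2], [1, -1]].
W = SL⁻¹ = [[40, 14]] · [[-1/4, 1/2], [1, -1]] = [[4, 6]].

4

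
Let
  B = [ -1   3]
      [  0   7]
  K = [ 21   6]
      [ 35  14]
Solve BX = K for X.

Left-multiplying both sides by B⁻¹ gives X = B⁻¹K.
det B = -7, so B⁻¹ = [[-1, 3/7], [0, 1/7]].
X = B⁻¹K = [[-1, 3/7], [0, 1/7]] · [[21, 6], [35, 14]] = [[-6, 0], [5, 2]].

X = [[-6, 0], [5, 2]]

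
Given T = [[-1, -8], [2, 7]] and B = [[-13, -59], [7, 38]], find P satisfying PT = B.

Since T sits to the right of P, P = BT⁻¹.
det T = 9; the adjugate gives T⁻¹ = [[7/9, 8/9], [-2/9, -1/9]].
P = BT⁻¹ = [[-13, -59], [7, 38]] · [[7/9, 8/9], [-2/9, -1/9]] = [[3, -5], [-3, 2]].

P = [[3, -5], [-3, 2]]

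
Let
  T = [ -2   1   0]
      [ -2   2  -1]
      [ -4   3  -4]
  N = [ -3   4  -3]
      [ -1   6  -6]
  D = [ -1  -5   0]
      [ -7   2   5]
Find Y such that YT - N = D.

YT = D + N = [[-4, -1, -3], [-8, 8, -1]].
T is on the right of Y, so right-multiply by T⁻¹: Y = (D + N)T⁻¹.
det T = 6; the adjugate gives T⁻¹ = [[-5/6, 2/3, -1/6], [-2/3, 4/3, -1/3], [1/3, 1/3, -1/3]].
Y = (D + N)T⁻¹ = [[3, -5, 2], [1, 5, -1]].

Y = [[3, -5, 2], [1, 5, -1]]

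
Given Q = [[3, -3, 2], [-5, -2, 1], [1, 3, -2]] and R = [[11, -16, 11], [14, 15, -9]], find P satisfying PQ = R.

Q is on the right of P, so right-multiply by Q⁻¹: P = RQ⁻¹.
det Q = 4, so Q⁻¹ = [[1/4, 0, 1/4], [-9/4, -2, -13/4], [-13/4, -3, -21/4]].
P = RQ⁻¹ = [[11, -16, 11], [14, 15, -9]] · [[1/4, 0, 1/4], [-9/4, -2, -13/4], [-13/4, -3, -21/4]] = [[3, -1, -3], [-1, -3, 2]].

P = [[3, -1, -3], [-1, -3, 2]]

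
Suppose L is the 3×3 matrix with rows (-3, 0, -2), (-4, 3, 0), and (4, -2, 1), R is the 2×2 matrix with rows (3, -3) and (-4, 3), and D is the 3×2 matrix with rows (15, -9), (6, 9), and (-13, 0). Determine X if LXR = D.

Left-multiply by L⁻¹ and right-multiply by R⁻¹: X = L⁻¹DR⁻¹.
det L = -1, so L⁻¹ = [[-3, -4, -6], [-4, -5, -8], [4, 6, 9]].
det R = -3; the adjugate gives R⁻¹ = [[-1, -1], [-4/3, -1]].
L⁻¹D = [[9, -9], [14, -9], [-21, 18]].
X = (L⁻¹D)R⁻¹ = [[3, 0], [-2, -5], [-3, 3]].

X = [[3, 0], [-2, -5], [-3, 3]]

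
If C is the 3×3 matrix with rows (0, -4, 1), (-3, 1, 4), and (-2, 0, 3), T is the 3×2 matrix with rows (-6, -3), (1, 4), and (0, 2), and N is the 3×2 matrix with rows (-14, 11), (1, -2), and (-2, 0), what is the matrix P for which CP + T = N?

CP = N − T = [[-8, 14], [0, -6], [-2, -2]].
Since C multiplies P on the left, P = C⁻¹(N − T).
det C = -2, so C⁻¹ = [[-3/2, -6, 17/2], [-1/2, -1, 3/2], [-1, -4, 6]].
P = C⁻¹(N − T) = [[-5, -2], [1, -4], [-4, -2]].

P = [[-5, -2], [1, -4], [-4, -2]]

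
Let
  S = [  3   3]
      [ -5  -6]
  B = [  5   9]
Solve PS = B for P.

P = [[-5, -4]]

S is on the right of P, so right-multiply by S⁻¹: P = BS⁻¹.
det S = -3, so S⁻¹ = [[2, 1], [-5/3, -1]].
P = BS⁻¹ = [[5, 9]] · [[2, 1], [-5/3, -1]] = [[-5, -4]].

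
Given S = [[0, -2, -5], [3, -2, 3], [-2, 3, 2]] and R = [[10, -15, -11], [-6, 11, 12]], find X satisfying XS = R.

Right-multiplying both sides by S⁻¹ gives X = RS⁻¹.
S has determinant -1; S⁻¹ = [[13, 11, 16], [12, 10, 15], [-5, -4, -6]].
X = RS⁻¹ = [[10, -15, -11], [-6, 11, 12]] · [[13, 11, 16], [12, 10, 15], [-5, -4, -6]] = [[5, 4, 1], [-6, -4, -3]].

X = [[5, 4, 1], [-6, -4, -3]]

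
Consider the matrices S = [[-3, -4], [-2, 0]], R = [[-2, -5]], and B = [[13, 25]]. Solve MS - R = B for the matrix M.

MS = B + R = [[11, 20]].
S is on the right of M, so right-multiply by S⁻¹: M = (B + R)S⁻¹.
S has determinant -8; S⁻¹ = [[0, -1/2], [-1/4, 3/8]].
M = (B + R)S⁻¹ = [[-5, 2]].

M = [[-5, 2]]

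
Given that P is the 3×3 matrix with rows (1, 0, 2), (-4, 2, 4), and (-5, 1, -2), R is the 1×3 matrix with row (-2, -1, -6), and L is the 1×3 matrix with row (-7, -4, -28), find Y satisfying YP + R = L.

Y = [[-2, -3, 3]]

YP = L − R = [[-5, -3, -22]].
P is on the right of Y, so right-multiply by P⁻¹: Y = (L − R)P⁻¹.
det P = 4; the adjugate gives P⁻¹ = [[-2, 1/2, -1], [-7, 2, -3], [3/2, -1/4, 1/2]].
Y = (L − R)P⁻¹ = [[-2, -3, 3]].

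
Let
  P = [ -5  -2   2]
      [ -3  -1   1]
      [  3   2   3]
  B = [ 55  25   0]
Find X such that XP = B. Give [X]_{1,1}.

-5

Right-multiplying both sides by P⁻¹ gives X = BP⁻¹.
det P = -5; the adjugate gives P⁻¹ = [[1, -2, 0], [-12/5, 21/5, 1/5], [3/5, -4/5, 1/5]].
X = BP⁻¹ = [[55, 25, 0]] · [[1, -2, 0], [-12/5, 21/5, 1/5], [3/5, -4/5, 1/5]] = [[-5, -5, 5]].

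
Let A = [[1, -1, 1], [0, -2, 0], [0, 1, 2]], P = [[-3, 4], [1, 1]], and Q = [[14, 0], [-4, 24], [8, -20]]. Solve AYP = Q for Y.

Left-multiply by A⁻¹ and right-multiply by P⁻¹: Y = A⁻¹QP⁻¹.
A has determinant -4; A⁻¹ = [[1, -3/4, -1/2], [0, -1/2, 0], [0, 1/4, 1/2]].
det P = -7; the adjugate gives P⁻¹ = [[-1/7, 4/7], [1/7, 3/7]].
A⁻¹Q = [[13, -8], [2, -12], [3, -4]].
Y = (A⁻¹Q)P⁻¹ = [[-3, 4], [-2, -4], [-1, 0]].

Y = [[-3, 4], [-2, -4], [-1, 0]]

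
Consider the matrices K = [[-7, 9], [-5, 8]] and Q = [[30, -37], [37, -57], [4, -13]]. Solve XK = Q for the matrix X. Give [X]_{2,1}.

K is on the right of X, so right-multiply by K⁻¹: X = QK⁻¹.
K has determinant -11; K⁻¹ = [[-8/11, 9/11], [-5/11, 7/11]].
X = QK⁻¹ = [[30, -37], [37, -57], [4, -13]] · [[-8/11, 9/11], [-5/11, 7/11]] = [[-5, 1], [-1, -6], [3, -5]].

-1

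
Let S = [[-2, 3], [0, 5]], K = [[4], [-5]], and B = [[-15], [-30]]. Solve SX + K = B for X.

SX = B − K = [[-19], [-25]].
S is on the left of X, so left-multiply by S⁻¹: X = S⁻¹(B − K).
det S = -10; the adjugate gives S⁻¹ = [[-1/2, 3/10], [0, 1/5]].
X = S⁻¹(B − K) = [[2], [-5]].

X = [[2], [-5]]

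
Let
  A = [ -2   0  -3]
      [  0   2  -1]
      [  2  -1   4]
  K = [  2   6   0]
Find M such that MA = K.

Since A sits to the right of M, M = KA⁻¹.
det A = -2, so A⁻¹ = [[-7/2, -3/2, -3], [1, 1, 1], [2, 1, 2]].
M = KA⁻¹ = [[2, 6, 0]] · [[-7/2, -3/2, -3], [1, 1, 1], [2, 1, 2]] = [[-1, 3, 0]].

M = [[-1, 3, 0]]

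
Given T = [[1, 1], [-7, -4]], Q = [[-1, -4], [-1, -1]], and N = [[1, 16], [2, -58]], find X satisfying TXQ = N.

X = [[0, 2], [-5, 2]]

Isolating X: multiply by T⁻¹ from the left and Q⁻¹ from the right, so X = T⁻¹NQ⁻¹.
det T = 3, so T⁻¹ = [[-4/3, -1/3], [7/3, 1/3]].
det Q = -3, so Q⁻¹ = [[1/3, -4/3], [-1/3, 1/3]].
T⁻¹N = [[-2, -2], [3, 18]].
X = (T⁻¹N)Q⁻¹ = [[0, 2], [-5, 2]].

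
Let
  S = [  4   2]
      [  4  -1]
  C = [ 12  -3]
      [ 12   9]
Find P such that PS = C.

Since S sits to the right of P, P = CS⁻¹.
det S = -12; the adjugate gives S⁻¹ = [[1/12, 1/6], [1/3, -1/3]].
P = CS⁻¹ = [[12, -3], [12, 9]] · [[1/12, 1/6], [1/3, -1/3]] = [[0, 3], [4, -1]].

P = [[0, 3], [4, -1]]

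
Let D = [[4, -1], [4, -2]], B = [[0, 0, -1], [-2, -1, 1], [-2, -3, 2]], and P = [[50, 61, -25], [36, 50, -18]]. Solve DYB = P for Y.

Y = [[-5, -3, -5], [-2, -5, -2]]

Y = D⁻¹PB⁻¹ (apply D⁻¹ on the left and B⁻¹ on the right).
D has determinant -4; D⁻¹ = [[1/2, -1/4], [1, -1]].
det B = -4; the adjugate gives B⁻¹ = [[-1/4, -3/4, 1/4], [-1/2, 1/2, -1/2], [-1, 0, 0]].
D⁻¹P = [[16, 18, -8], [14, 11, -7]].
Y = (D⁻¹P)B⁻¹ = [[-5, -3, -5], [-2, -5, -2]].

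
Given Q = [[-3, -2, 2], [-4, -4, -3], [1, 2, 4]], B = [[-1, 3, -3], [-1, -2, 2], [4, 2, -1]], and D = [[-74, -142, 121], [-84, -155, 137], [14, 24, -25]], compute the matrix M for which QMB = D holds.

M = [[4, -2, 5], [3, -5, 1], [-3, -1, -2]]

Left-multiply by Q⁻¹ and right-multiply by B⁻¹: M = Q⁻¹DB⁻¹.
det Q = -4; the adjugate gives Q⁻¹ = [[5/2, -3, -7/2], [-13/4, 7/2, 17/4], [1, -1, -1]].
det B = 5, so B⁻¹ = [[-2/5, -3/5, 0], [7/5, 13/5, 1], [6/5, 14/5, 1]].
Q⁻¹D = [[18, 26, -21], [6, 21, -20], [-4, -11, 9]].
M = (Q⁻¹D)B⁻¹ = [[4, -2, 5], [3, -5, 1], [-3, -1, -2]].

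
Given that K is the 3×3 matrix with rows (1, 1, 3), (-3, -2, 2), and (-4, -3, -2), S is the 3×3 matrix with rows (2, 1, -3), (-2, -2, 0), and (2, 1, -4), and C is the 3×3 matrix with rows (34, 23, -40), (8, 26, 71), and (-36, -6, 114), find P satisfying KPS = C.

P = [[1, 2, 3], [0, 4, 4], [1, -4, 0]]

Isolating P: multiply by K⁻¹ from the left and S⁻¹ from the right, so P = K⁻¹CS⁻¹.
K has determinant -1; K⁻¹ = [[-10, 7, -8], [14, -10, 11], [-1, 1, -1]].
det S = 2; the adjugate gives S⁻¹ = [[4, 1/2, -3], [-4, -1, 3], [1, 0, -1]].
K⁻¹C = [[4, 0, -15], [0, -4, -16], [10, 9, -3]].
P = (K⁻¹C)S⁻¹ = [[1, 2, 3], [0, 4, 4], [1, -4, 0]].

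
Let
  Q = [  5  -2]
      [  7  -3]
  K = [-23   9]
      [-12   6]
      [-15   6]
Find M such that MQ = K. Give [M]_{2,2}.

-6

Since Q sits to the right of M, M = KQ⁻¹.
det Q = -1, so Q⁻¹ = [[3, -2], [7, -5]].
M = KQ⁻¹ = [[-23, 9], [-12, 6], [-15, 6]] · [[3, -2], [7, -5]] = [[-6, 1], [6, -6], [-3, 0]].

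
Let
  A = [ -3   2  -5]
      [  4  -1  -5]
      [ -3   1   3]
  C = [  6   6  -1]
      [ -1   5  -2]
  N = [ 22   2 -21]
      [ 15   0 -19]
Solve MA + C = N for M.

M = [[0, 4, 0], [0, 1, -4]]

MA = N − C = [[16, -4, -20], [16, -5, -17]].
Since A sits to the right of M, M = (N − C)A⁻¹.
det A = -5, so A⁻¹ = [[-2/5, 11/5, 3], [-3/5, 24/5, 7], [-1/5, 3/5, 1]].
M = (N − C)A⁻¹ = [[0, 4, 0], [0, 1, -4]].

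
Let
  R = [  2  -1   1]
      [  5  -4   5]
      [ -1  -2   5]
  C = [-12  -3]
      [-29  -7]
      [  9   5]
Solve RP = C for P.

R is on the left of P, so left-multiply by R⁻¹: P = R⁻¹C.
R has determinant -4; R⁻¹ = [[5/2, -3/4, 1/4], [15/2, -11/4, 5/4], [7/2, -5/4, 3/4]].
P = R⁻¹C = [[5/2, -3/4, 1/4], [15/2, -11/4, 5/4], [7/2, -5/4, 3/4]] · [[-12, -3], [-29, -7], [9, 5]] = [[-6, -1], [1, 3], [1, 2]].

P = [[-6, -1], [1, 3], [1, 2]]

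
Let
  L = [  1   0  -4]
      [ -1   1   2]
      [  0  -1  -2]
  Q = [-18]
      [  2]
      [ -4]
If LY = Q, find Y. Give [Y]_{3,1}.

5

Left-multiplying both sides by L⁻¹ gives Y = L⁻¹Q.
det L = -4, so L⁻¹ = [[0, -1, -1], [1/2, 1/2, -1/2], [-1/4, -1/4, -1/4]].
Y = L⁻¹Q = [[0, -1, -1], [1/2, 1/2, -1/2], [-1/4, -1/4, -1/4]] · [[-18], [2], [-4]] = [[2], [-6], [5]].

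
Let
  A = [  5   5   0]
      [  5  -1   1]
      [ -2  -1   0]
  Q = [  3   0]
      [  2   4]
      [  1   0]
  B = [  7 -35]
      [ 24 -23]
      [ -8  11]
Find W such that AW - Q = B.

W = [[5, -4], [-3, -3], [-2, -2]]

AW = B + Q = [[10, -35], [26, -19], [-7, 11]].
A is on the left of W, so left-multiply by A⁻¹: W = A⁻¹(B + Q).
A has determinant -5; A⁻¹ = [[-1/5, 0, -1], [2/5, 0, 1], [7/5, 1, 6]].
W = A⁻¹(B + Q) = [[5, -4], [-3, -3], [-2, -2]].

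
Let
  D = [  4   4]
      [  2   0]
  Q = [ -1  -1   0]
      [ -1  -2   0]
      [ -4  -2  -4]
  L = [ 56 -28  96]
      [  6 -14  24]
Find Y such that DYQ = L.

Isolating Y: multiply by D⁻¹ from the left and Q⁻¹ from the right, so Y = D⁻¹LQ⁻¹.
det D = -8, so D⁻¹ = [[0, 1/2], [1/4, -1/2]].
det Q = -4; the adjugate gives Q⁻¹ = [[-2, 1, 0], [1, -1, 0], [3/2, -1/2, -1/4]].
D⁻¹L = [[3, -7, 12], [11, 0, 12]].
Y = (D⁻¹L)Q⁻¹ = [[5, 4, -3], [-4, 5, -3]].

Y = [[5, 4, -3], [-4, 5, -3]]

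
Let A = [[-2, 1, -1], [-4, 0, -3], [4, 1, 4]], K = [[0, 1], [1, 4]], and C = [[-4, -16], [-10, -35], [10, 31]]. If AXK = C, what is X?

Left-multiply by A⁻¹ and right-multiply by K⁻¹: X = A⁻¹CK⁻¹.
det A = 2, so A⁻¹ = [[3/2, -5/2, -3/2], [2, -2, -1], [-2, 3, 2]].
K has determinant -1; K⁻¹ = [[-4, 1], [1, 0]].
A⁻¹C = [[4, 17], [2, 7], [-2, -11]].
X = (A⁻¹C)K⁻¹ = [[1, 4], [-1, 2], [-3, -2]].

X = [[1, 4], [-1, 2], [-3, -2]]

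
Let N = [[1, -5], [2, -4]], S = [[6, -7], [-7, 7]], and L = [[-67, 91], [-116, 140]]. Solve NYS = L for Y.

Left-multiply by N⁻¹ and right-multiply by S⁻¹: Y = N⁻¹LS⁻¹.
det N = 6, so N⁻¹ = [[-2/3, 5/6], [-1/3, 1/6]].
S has determinant -7; S⁻¹ = [[-1, -1], [-1, -6/7]].
N⁻¹L = [[-52, 56], [3, -7]].
Y = (N⁻¹L)S⁻¹ = [[-4, 4], [4, 3]].

Y = [[-4, 4], [4, 3]]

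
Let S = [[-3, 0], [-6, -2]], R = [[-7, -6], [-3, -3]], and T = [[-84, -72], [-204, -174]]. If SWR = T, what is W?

Isolating W: multiply by S⁻¹ from the left and R⁻¹ from the right, so W = S⁻¹TR⁻¹.
S has determinant 6; S⁻¹ = [[-1/3, 0], [1, -1/2]].
det R = 3, so R⁻¹ = [[-1, 2], [1, -7/3]].
S⁻¹T = [[28, 24], [18, 15]].
W = (S⁻¹T)R⁻¹ = [[-4, 0], [-3, 1]].

W = [[-4, 0], [-3, 1]]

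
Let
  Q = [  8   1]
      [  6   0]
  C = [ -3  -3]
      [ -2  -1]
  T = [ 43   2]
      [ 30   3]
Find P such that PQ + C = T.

P = [[5, 1], [4, 0]]

PQ = T − C = [[46, 5], [32, 4]].
Q is on the right of P, so right-multiply by Q⁻¹: P = (T − C)Q⁻¹.
det Q = -6; the adjugate gives Q⁻¹ = [[0, 1/6], [1, -4/3]].
P = (T − C)Q⁻¹ = [[5, 1], [4, 0]].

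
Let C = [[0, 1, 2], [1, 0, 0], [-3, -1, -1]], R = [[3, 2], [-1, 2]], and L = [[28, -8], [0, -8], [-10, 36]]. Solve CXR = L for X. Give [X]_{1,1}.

-1

Left-multiply by C⁻¹ and right-multiply by R⁻¹: X = C⁻¹LR⁻¹.
det C = -1; the adjugate gives C⁻¹ = [[0, 1, 0], [-1, -6, -2], [1, 3, 1]].
det R = 8, so R⁻¹ = [[1/4, -1/4], [1/8, 3/8]].
C⁻¹L = [[0, -8], [-8, -16], [18, 4]].
X = (C⁻¹L)R⁻¹ = [[-1, -3], [-4, -4], [5, -3]].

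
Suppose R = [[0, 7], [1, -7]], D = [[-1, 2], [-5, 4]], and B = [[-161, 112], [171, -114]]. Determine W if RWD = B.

W = [[5, -3], [-2, 5]]

W = R⁻¹BD⁻¹ (apply R⁻¹ on the left and D⁻¹ on the right).
R has determinant -7; R⁻¹ = [[1, 1], [1/7, 0]].
det D = 6, so D⁻¹ = [[2/3, -1/3], [5/6, -1/6]].
R⁻¹B = [[10, -2], [-23, 16]].
W = (R⁻¹B)D⁻¹ = [[5, -3], [-2, 5]].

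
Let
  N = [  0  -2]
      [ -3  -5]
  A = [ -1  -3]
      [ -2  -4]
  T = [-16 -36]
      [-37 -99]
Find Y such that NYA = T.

Left-multiply by N⁻¹ and right-multiply by A⁻¹: Y = N⁻¹TA⁻¹.
det N = -6; the adjugate gives N⁻¹ = [[5/6, -1/3], [-1/2, 0]].
det A = -2; the adjugate gives A⁻¹ = [[2, -3/2], [-1, 1/2]].
N⁻¹T = [[-1, 3], [8, 18]].
Y = (N⁻¹T)A⁻¹ = [[-5, 3], [-2, -3]].

Y = [[-5, 3], [-2, -3]]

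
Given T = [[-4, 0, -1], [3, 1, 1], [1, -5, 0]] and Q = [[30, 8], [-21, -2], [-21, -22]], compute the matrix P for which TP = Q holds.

P = [[-6, -2], [3, 4], [-6, 0]]

Since T multiplies P on the left, P = T⁻¹Q.
det T = -4, so T⁻¹ = [[-5/4, -5/4, -1/4], [-1/4, -1/4, -1/4], [4, 5, 1]].
P = T⁻¹Q = [[-5/4, -5/4, -1/4], [-1/4, -1/4, -1/4], [4, 5, 1]] · [[30, 8], [-21, -2], [-21, -22]] = [[-6, -2], [3, 4], [-6, 0]].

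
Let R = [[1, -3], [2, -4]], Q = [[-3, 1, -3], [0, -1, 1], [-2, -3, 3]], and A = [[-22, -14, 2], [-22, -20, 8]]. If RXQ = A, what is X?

Left-multiply by R⁻¹ and right-multiply by Q⁻¹: X = R⁻¹AQ⁻¹.
det R = 2, so R⁻¹ = [[-2, 3/2], [-1, 1/2]].
det Q = 4; the adjugate gives Q⁻¹ = [[0, 3/2, -1/2], [-1/2, -15/4, 3/4], [-1/2, -11/4, 3/4]].
R⁻¹A = [[11, -2, 8], [11, 4, 2]].
X = (R⁻¹A)Q⁻¹ = [[-3, 2, -1], [-3, -4, -1]].

X = [[-3, 2, -1], [-3, -4, -1]]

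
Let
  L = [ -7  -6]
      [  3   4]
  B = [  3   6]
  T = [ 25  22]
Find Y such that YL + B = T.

Y = [[-4, -2]]

YL = T − B = [[22, 16]].
Since L sits to the right of Y, Y = (T − B)L⁻¹.
det L = -10, so L⁻¹ = [[-2/5, -3/5], [3/10, 7/10]].
Y = (T − B)L⁻¹ = [[-4, -2]].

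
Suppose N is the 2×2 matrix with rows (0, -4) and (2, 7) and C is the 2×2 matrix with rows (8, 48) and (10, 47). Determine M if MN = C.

N is on the right of M, so right-multiply by N⁻¹: M = CN⁻¹.
det N = 8, so N⁻¹ = [[7/8, 1/2], [-1/4, 0]].
M = CN⁻¹ = [[8, 48], [10, 47]] · [[7/8, 1/2], [-1/4, 0]] = [[-5, 4], [-3, 5]].

M = [[-5, 4], [-3, 5]]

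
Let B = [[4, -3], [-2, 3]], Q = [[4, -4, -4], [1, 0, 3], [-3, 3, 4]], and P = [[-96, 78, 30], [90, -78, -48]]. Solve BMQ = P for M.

Isolating M: multiply by B⁻¹ from the left and Q⁻¹ from the right, so M = B⁻¹PQ⁻¹.
B has determinant 6; B⁻¹ = [[1/2, 1/2], [1/3, 2/3]].
det Q = 4, so Q⁻¹ = [[-9/4, 1, -3], [-13/4, 1, -4], [3/4, 0, 1]].
B⁻¹P = [[-3, 0, -9], [28, -26, -22]].
M = (B⁻¹P)Q⁻¹ = [[0, -3, 0], [5, 2, -2]].

M = [[0, -3, 0], [5, 2, -2]]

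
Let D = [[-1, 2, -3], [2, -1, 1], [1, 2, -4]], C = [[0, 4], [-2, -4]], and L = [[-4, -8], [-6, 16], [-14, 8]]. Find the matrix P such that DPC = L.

Isolating P: multiply by D⁻¹ from the left and C⁻¹ from the right, so P = D⁻¹LC⁻¹.
D has determinant 1; D⁻¹ = [[2, 2, -1], [9, 7, -5], [5, 4, -3]].
det C = 8; the adjugate gives C⁻¹ = [[-1/2, -1/2], [1/4, 0]].
D⁻¹L = [[-6, 8], [-8, 0], [-2, 0]].
P = (D⁻¹L)C⁻¹ = [[5, 3], [4, 4], [1, 1]].

P = [[5, 3], [4, 4], [1, 1]]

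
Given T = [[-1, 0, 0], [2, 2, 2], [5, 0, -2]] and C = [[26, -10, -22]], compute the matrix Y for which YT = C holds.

Y = [[-6, -5, 6]]

Right-multiplying both sides by T⁻¹ gives Y = CT⁻¹.
T has determinant 4; T⁻¹ = [[-1, 0, 0], [7/2, 1/2, 1/2], [-5/2, 0, -1/2]].
Y = CT⁻¹ = [[26, -10, -22]] · [[-1, 0, 0], [7/2, 1/2, 1/2], [-5/2, 0, -1/2]] = [[-6, -5, 6]].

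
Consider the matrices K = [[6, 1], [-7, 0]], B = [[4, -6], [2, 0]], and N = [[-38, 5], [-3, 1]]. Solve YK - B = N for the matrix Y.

YK = N + B = [[-34, -1], [-1, 1]].
K is on the right of Y, so right-multiply by K⁻¹: Y = (N + B)K⁻¹.
det K = 7; the adjugate gives K⁻¹ = [[0, -1/7], [1, 6/7]].
Y = (N + B)K⁻¹ = [[-1, 4], [1, 1]].

Y = [[-1, 4], [1, 1]]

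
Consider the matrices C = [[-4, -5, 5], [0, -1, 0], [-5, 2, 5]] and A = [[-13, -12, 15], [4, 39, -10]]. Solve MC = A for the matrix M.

M = [[2, 4, 1], [-6, -1, 4]]

C is on the right of M, so right-multiply by C⁻¹: M = AC⁻¹.
det C = -5, so C⁻¹ = [[1, -7, -1], [0, -1, 0], [1, -33/5, -4/5]].
M = AC⁻¹ = [[-13, -12, 15], [4, 39, -10]] · [[1, -7, -1], [0, -1, 0], [1, -33/5, -4/5]] = [[2, 4, 1], [-6, -1, 4]].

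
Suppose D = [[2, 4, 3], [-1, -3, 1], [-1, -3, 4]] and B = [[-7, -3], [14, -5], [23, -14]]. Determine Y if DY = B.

D is on the left of Y, so left-multiply by D⁻¹: Y = D⁻¹B.
det D = -6, so D⁻¹ = [[3/2, 25/6, -13/6], [-1/2, -11/6, 5/6], [0, -1/3, 1/3]].
Y = D⁻¹B = [[3/2, 25/6, -13/6], [-1/2, -11/6, 5/6], [0, -1/3, 1/3]] · [[-7, -3], [14, -5], [23, -14]] = [[-2, 5], [-3, -1], [3, -3]].

Y = [[-2, 5], [-3, -1], [3, -3]]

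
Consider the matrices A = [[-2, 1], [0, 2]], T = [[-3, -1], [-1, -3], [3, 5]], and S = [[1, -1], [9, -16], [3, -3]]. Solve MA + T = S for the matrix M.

M = [[-2, 1], [-5, -4], [0, -4]]

MA = S − T = [[4, 0], [10, -13], [0, -8]].
Right-multiplying both sides by A⁻¹ gives M = (S − T)A⁻¹.
A has determinant -4; A⁻¹ = [[-1/2, 1/4], [0, 1/2]].
M = (S − T)A⁻¹ = [[-2, 1], [-5, -4], [0, -4]].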